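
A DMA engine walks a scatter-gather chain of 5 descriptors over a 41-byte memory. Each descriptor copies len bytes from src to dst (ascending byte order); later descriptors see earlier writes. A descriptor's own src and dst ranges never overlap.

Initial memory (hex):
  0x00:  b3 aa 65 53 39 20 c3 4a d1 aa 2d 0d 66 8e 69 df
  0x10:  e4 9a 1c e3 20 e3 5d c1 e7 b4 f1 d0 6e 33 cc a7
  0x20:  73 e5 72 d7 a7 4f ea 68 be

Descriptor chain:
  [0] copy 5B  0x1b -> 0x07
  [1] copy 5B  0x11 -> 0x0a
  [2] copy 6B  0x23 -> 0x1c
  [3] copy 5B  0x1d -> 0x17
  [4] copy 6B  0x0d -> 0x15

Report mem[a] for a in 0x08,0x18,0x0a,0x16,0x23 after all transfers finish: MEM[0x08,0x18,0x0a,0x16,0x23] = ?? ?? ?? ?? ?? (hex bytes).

D0: mem[0x07..0x0b] <- [d0 6e 33 cc a7]
D1: mem[0x0a..0x0e] <- [9a 1c e3 20 e3]
D2: mem[0x1c..0x21] <- [d7 a7 4f ea 68 be]
D3: mem[0x17..0x1b] <- [a7 4f ea 68 be]
D4: mem[0x15..0x1a] <- [20 e3 df e4 9a 1c]
query mem[0x08]=0x6e, mem[0x18]=0xe4, mem[0x0a]=0x9a, mem[0x16]=0xe3, mem[0x23]=0xd7

MEM[0x08,0x18,0x0a,0x16,0x23] = 6e e4 9a e3 d7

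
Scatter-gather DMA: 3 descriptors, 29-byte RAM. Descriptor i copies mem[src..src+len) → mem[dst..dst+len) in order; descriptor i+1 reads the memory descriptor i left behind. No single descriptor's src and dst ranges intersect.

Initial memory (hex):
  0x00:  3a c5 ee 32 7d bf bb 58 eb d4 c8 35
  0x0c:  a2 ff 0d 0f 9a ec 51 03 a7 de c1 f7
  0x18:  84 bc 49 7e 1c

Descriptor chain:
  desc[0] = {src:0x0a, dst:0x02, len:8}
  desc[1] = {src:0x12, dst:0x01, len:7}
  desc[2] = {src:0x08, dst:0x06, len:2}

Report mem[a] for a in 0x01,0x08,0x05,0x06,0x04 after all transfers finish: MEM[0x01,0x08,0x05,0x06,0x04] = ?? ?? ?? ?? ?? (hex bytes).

  after D0: wrote 8B at 0x02 = c835a2ff0d0f9aec
  after D1: wrote 7B at 0x01 = 5103a7dec1f784
  after D2: wrote 2B at 0x06 = 9aec
query mem[0x01]=0x51, mem[0x08]=0x9a, mem[0x05]=0xc1, mem[0x06]=0x9a, mem[0x04]=0xde

MEM[0x01,0x08,0x05,0x06,0x04] = 51 9a c1 9a de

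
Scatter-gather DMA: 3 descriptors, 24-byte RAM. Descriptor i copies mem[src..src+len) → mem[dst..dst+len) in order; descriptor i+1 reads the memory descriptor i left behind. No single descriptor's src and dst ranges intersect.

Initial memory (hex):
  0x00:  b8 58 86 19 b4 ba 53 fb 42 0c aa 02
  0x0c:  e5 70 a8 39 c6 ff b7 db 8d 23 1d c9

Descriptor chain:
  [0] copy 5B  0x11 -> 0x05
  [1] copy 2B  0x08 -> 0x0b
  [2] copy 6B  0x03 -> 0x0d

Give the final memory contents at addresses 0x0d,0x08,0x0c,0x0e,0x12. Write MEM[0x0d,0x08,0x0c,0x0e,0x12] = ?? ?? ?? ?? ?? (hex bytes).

MEM[0x0d,0x08,0x0c,0x0e,0x12] = 19 8d 23 b4 8d

D0: mem[0x05..0x09] <- [ff b7 db 8d 23]
D1: mem[0x0b..0x0c] <- [8d 23]
D2: mem[0x0d..0x12] <- [19 b4 ff b7 db 8d]
query mem[0x0d]=0x19, mem[0x08]=0x8d, mem[0x0c]=0x23, mem[0x0e]=0xb4, mem[0x12]=0x8d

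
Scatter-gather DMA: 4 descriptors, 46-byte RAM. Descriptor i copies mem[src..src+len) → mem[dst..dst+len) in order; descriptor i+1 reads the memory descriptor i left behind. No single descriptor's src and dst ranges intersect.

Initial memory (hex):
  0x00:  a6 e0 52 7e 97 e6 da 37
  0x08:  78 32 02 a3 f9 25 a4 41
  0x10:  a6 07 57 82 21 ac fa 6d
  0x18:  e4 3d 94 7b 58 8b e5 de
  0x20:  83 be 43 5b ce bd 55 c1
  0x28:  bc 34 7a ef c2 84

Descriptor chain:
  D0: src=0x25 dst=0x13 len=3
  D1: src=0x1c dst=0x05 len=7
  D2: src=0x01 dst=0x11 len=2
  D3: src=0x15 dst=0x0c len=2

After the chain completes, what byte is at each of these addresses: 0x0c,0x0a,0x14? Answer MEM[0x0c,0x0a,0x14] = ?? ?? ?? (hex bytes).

#0 dst[0x13+3] := {0xbd,0x55,0xc1}
#1 dst[0x05+7] := {0x58,0x8b,0xe5,0xde,0x83,0xbe,0x43}
#2 dst[0x11+2] := {0xe0,0x52}
#3 dst[0x0c+2] := {0xc1,0xfa}
query mem[0x0c]=0xc1, mem[0x0a]=0xbe, mem[0x14]=0x55

MEM[0x0c,0x0a,0x14] = c1 be 55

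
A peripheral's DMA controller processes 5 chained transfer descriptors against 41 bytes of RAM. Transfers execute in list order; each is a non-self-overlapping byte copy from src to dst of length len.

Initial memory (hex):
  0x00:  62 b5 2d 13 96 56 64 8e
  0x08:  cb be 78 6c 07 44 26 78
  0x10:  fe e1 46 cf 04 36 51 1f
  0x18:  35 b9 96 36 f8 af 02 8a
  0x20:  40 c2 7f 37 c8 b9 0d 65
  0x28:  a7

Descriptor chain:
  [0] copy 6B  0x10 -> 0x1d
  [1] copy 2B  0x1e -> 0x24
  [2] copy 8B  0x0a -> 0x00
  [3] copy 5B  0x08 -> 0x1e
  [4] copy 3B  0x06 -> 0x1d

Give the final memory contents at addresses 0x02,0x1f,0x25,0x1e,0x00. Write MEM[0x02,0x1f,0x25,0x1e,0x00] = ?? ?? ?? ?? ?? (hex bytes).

MEM[0x02,0x1f,0x25,0x1e,0x00] = 07 cb 46 e1 78

#0 dst[0x1d+6] := {0xfe,0xe1,0x46,0xcf,0x04,0x36}
#1 dst[0x24+2] := {0xe1,0x46}
#2 dst[0x00+8] := {0x78,0x6c,0x07,0x44,0x26,0x78,0xfe,0xe1}
#3 dst[0x1e+5] := {0xcb,0xbe,0x78,0x6c,0x07}
#4 dst[0x1d+3] := {0xfe,0xe1,0xcb}
query mem[0x02]=0x07, mem[0x1f]=0xcb, mem[0x25]=0x46, mem[0x1e]=0xe1, mem[0x00]=0x78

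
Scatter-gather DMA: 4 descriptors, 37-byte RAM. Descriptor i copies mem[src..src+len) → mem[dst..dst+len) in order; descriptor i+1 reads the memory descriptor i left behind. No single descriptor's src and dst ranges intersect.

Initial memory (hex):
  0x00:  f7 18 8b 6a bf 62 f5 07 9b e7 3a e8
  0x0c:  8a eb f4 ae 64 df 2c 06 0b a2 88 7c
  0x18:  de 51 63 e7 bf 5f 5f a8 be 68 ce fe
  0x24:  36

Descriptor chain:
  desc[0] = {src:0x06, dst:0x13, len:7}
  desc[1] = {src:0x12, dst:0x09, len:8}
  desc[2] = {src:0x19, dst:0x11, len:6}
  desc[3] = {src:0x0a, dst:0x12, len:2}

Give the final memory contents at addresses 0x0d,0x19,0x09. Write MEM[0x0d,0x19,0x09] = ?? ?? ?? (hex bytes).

#0 dst[0x13+7] := {0xf5,0x07,0x9b,0xe7,0x3a,0xe8,0x8a}
#1 dst[0x09+8] := {0x2c,0xf5,0x07,0x9b,0xe7,0x3a,0xe8,0x8a}
#2 dst[0x11+6] := {0x8a,0x63,0xe7,0xbf,0x5f,0x5f}
#3 dst[0x12+2] := {0xf5,0x07}
query mem[0x0d]=0xe7, mem[0x19]=0x8a, mem[0x09]=0x2c

MEM[0x0d,0x19,0x09] = e7 8a 2c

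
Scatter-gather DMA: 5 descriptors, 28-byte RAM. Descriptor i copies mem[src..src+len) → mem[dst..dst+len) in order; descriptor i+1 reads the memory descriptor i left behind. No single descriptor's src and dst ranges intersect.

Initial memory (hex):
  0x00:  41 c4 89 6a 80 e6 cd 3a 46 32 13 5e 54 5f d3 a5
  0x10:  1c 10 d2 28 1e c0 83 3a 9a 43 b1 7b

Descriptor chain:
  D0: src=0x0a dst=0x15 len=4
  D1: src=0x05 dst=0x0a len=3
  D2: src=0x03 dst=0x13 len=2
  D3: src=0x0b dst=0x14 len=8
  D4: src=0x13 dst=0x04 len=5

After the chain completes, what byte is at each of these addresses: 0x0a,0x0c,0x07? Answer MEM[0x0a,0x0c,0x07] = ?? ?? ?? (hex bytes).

MEM[0x0a,0x0c,0x07] = e6 3a 5f

[0] 0x0a->0x15 len=4 : 13 5e 54 5f
[1] 0x05->0x0a len=3 : e6 cd 3a
[2] 0x03->0x13 len=2 : 6a 80
[3] 0x0b->0x14 len=8 : cd 3a 5f d3 a5 1c 10 d2
[4] 0x13->0x04 len=5 : 6a cd 3a 5f d3
query mem[0x0a]=0xe6, mem[0x0c]=0x3a, mem[0x07]=0x5f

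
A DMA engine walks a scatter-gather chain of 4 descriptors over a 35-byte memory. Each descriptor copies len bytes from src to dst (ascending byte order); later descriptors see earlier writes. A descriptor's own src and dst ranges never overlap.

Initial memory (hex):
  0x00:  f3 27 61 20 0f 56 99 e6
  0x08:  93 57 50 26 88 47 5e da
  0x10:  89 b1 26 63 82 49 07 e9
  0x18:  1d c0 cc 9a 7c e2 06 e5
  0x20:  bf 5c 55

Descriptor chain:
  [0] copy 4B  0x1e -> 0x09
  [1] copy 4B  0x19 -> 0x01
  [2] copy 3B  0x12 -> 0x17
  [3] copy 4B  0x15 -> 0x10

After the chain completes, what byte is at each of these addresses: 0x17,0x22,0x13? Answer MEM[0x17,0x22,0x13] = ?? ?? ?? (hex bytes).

#0 dst[0x09+4] := {0x06,0xe5,0xbf,0x5c}
#1 dst[0x01+4] := {0xc0,0xcc,0x9a,0x7c}
#2 dst[0x17+3] := {0x26,0x63,0x82}
#3 dst[0x10+4] := {0x49,0x07,0x26,0x63}
query mem[0x17]=0x26, mem[0x22]=0x55, mem[0x13]=0x63

MEM[0x17,0x22,0x13] = 26 55 63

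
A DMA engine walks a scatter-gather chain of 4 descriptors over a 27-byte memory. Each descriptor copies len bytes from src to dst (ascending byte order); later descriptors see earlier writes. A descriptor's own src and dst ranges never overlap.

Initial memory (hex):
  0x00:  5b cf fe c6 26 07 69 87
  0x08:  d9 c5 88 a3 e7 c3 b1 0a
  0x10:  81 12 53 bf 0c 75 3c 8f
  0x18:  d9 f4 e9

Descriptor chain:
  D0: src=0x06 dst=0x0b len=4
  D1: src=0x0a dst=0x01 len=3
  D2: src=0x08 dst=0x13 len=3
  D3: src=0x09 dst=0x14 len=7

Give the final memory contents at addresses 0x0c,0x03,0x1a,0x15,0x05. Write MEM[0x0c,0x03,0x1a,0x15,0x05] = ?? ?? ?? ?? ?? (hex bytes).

#0 dst[0x0b+4] := {0x69,0x87,0xd9,0xc5}
#1 dst[0x01+3] := {0x88,0x69,0x87}
#2 dst[0x13+3] := {0xd9,0xc5,0x88}
#3 dst[0x14+7] := {0xc5,0x88,0x69,0x87,0xd9,0xc5,0x0a}
query mem[0x0c]=0x87, mem[0x03]=0x87, mem[0x1a]=0x0a, mem[0x15]=0x88, mem[0x05]=0x07

MEM[0x0c,0x03,0x1a,0x15,0x05] = 87 87 0a 88 07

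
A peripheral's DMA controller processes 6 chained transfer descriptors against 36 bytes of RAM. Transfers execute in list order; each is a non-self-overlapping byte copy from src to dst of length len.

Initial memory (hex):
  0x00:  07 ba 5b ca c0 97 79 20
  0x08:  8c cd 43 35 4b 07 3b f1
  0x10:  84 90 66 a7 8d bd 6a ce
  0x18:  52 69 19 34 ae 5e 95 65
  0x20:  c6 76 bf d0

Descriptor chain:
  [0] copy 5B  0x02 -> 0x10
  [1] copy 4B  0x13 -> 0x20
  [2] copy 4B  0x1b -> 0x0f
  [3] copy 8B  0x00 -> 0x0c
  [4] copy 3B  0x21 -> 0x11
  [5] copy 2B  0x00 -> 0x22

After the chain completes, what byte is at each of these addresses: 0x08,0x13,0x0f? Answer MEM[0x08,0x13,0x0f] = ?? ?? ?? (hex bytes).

MEM[0x08,0x13,0x0f] = 8c 6a ca

[0] 0x02->0x10 len=5 : 5b ca c0 97 79
[1] 0x13->0x20 len=4 : 97 79 bd 6a
[2] 0x1b->0x0f len=4 : 34 ae 5e 95
[3] 0x00->0x0c len=8 : 07 ba 5b ca c0 97 79 20
[4] 0x21->0x11 len=3 : 79 bd 6a
[5] 0x00->0x22 len=2 : 07 ba
query mem[0x08]=0x8c, mem[0x13]=0x6a, mem[0x0f]=0xca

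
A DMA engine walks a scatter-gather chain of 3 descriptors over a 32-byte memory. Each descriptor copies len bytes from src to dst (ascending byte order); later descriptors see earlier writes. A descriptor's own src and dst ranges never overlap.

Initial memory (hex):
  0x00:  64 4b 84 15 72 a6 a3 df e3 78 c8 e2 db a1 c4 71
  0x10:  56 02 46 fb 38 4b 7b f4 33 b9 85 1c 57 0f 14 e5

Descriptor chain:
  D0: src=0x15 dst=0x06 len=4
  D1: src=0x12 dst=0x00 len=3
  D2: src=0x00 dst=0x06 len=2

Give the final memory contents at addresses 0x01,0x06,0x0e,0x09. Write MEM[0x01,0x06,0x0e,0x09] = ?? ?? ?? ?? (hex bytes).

MEM[0x01,0x06,0x0e,0x09] = fb 46 c4 33

D0: mem[0x06..0x09] <- [4b 7b f4 33]
D1: mem[0x00..0x02] <- [46 fb 38]
D2: mem[0x06..0x07] <- [46 fb]
query mem[0x01]=0xfb, mem[0x06]=0x46, mem[0x0e]=0xc4, mem[0x09]=0x33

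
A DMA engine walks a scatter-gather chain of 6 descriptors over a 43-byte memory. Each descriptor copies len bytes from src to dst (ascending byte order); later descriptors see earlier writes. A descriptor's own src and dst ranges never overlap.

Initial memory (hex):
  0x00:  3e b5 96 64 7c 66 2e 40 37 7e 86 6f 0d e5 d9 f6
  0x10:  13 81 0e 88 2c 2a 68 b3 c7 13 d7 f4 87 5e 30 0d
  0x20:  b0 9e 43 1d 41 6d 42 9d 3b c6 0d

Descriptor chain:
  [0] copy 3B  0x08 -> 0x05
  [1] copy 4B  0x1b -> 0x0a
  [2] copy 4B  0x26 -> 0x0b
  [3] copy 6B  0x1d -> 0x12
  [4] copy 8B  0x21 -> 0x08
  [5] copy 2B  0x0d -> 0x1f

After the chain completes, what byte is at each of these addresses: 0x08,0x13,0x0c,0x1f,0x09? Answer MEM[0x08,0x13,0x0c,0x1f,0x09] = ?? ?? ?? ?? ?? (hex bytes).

MEM[0x08,0x13,0x0c,0x1f,0x09] = 9e 30 6d 42 43

  after D0: wrote 3B at 0x05 = 377e86
  after D1: wrote 4B at 0x0a = f4875e30
  after D2: wrote 4B at 0x0b = 429d3bc6
  after D3: wrote 6B at 0x12 = 5e300db09e43
  after D4: wrote 8B at 0x08 = 9e431d416d429d3b
  after D5: wrote 2B at 0x1f = 429d
query mem[0x08]=0x9e, mem[0x13]=0x30, mem[0x0c]=0x6d, mem[0x1f]=0x42, mem[0x09]=0x43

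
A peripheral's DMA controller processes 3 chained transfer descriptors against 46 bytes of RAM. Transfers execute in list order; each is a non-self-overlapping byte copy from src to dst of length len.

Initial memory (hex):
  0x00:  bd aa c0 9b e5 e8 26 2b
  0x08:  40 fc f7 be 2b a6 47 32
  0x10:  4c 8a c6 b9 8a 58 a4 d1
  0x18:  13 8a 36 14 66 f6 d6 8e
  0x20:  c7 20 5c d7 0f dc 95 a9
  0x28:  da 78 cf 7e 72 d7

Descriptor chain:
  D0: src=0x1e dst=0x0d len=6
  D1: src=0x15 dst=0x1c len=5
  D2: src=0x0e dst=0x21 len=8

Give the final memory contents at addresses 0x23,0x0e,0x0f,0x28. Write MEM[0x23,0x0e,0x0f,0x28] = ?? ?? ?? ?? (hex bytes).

MEM[0x23,0x0e,0x0f,0x28] = 20 8e c7 58

  after D0: wrote 6B at 0x0d = d68ec7205cd7
  after D1: wrote 5B at 0x1c = 58a4d1138a
  after D2: wrote 8B at 0x21 = 8ec7205cd7b98a58
query mem[0x23]=0x20, mem[0x0e]=0x8e, mem[0x0f]=0xc7, mem[0x28]=0x58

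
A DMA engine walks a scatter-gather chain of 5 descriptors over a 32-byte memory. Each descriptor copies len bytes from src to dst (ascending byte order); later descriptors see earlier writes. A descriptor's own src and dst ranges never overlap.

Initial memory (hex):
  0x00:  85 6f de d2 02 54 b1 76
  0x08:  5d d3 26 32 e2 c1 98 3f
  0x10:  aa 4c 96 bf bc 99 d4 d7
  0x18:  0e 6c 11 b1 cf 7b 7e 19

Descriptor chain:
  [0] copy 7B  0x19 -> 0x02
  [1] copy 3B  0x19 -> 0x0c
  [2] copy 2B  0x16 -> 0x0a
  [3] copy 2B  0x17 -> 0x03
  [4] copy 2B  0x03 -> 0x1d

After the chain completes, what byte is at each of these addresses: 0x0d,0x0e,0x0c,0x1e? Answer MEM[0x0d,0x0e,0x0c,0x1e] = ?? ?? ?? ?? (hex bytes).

#0 dst[0x02+7] := {0x6c,0x11,0xb1,0xcf,0x7b,0x7e,0x19}
#1 dst[0x0c+3] := {0x6c,0x11,0xb1}
#2 dst[0x0a+2] := {0xd4,0xd7}
#3 dst[0x03+2] := {0xd7,0x0e}
#4 dst[0x1d+2] := {0xd7,0x0e}
query mem[0x0d]=0x11, mem[0x0e]=0xb1, mem[0x0c]=0x6c, mem[0x1e]=0x0e

MEM[0x0d,0x0e,0x0c,0x1e] = 11 b1 6c 0e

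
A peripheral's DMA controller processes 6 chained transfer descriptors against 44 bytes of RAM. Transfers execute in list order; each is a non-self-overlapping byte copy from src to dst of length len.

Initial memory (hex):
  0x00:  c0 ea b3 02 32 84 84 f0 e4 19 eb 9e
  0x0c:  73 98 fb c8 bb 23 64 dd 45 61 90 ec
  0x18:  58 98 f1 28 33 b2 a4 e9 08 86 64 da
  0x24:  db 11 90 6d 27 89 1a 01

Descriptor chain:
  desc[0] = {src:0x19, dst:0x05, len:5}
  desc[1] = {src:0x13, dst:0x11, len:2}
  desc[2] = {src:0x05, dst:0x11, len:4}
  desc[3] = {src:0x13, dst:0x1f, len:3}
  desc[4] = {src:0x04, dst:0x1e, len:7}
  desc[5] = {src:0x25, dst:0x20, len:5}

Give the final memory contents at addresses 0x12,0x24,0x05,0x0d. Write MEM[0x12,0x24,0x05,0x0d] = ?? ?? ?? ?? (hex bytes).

D0: mem[0x05..0x09] <- [98 f1 28 33 b2]
D1: mem[0x11..0x12] <- [dd 45]
D2: mem[0x11..0x14] <- [98 f1 28 33]
D3: mem[0x1f..0x21] <- [28 33 61]
D4: mem[0x1e..0x24] <- [32 98 f1 28 33 b2 eb]
D5: mem[0x20..0x24] <- [11 90 6d 27 89]
query mem[0x12]=0xf1, mem[0x24]=0x89, mem[0x05]=0x98, mem[0x0d]=0x98

MEM[0x12,0x24,0x05,0x0d] = f1 89 98 98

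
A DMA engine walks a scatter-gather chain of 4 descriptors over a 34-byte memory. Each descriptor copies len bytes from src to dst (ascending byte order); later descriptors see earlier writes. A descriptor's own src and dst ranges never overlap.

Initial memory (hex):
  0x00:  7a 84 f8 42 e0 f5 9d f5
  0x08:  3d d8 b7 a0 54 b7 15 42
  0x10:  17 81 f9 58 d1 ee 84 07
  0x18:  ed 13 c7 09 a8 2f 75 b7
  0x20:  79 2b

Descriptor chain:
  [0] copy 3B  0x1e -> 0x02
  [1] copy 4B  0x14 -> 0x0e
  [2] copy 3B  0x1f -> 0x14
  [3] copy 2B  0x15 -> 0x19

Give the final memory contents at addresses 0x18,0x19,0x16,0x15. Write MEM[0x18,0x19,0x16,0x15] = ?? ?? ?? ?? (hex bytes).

#0 dst[0x02+3] := {0x75,0xb7,0x79}
#1 dst[0x0e+4] := {0xd1,0xee,0x84,0x07}
#2 dst[0x14+3] := {0xb7,0x79,0x2b}
#3 dst[0x19+2] := {0x79,0x2b}
query mem[0x18]=0xed, mem[0x19]=0x79, mem[0x16]=0x2b, mem[0x15]=0x79

MEM[0x18,0x19,0x16,0x15] = ed 79 2b 79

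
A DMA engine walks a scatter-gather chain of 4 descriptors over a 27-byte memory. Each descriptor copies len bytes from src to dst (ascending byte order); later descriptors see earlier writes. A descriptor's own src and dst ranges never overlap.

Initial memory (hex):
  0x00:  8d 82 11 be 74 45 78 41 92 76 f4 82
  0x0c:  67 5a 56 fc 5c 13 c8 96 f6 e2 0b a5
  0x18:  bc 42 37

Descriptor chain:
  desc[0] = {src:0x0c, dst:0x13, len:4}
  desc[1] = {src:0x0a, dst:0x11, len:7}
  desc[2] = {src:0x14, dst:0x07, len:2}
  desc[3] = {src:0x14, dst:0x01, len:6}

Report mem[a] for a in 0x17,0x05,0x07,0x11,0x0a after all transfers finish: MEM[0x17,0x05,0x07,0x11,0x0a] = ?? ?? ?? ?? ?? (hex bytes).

#0 dst[0x13+4] := {0x67,0x5a,0x56,0xfc}
#1 dst[0x11+7] := {0xf4,0x82,0x67,0x5a,0x56,0xfc,0x5c}
#2 dst[0x07+2] := {0x5a,0x56}
#3 dst[0x01+6] := {0x5a,0x56,0xfc,0x5c,0xbc,0x42}
query mem[0x17]=0x5c, mem[0x05]=0xbc, mem[0x07]=0x5a, mem[0x11]=0xf4, mem[0x0a]=0xf4

MEM[0x17,0x05,0x07,0x11,0x0a] = 5c bc 5a f4 f4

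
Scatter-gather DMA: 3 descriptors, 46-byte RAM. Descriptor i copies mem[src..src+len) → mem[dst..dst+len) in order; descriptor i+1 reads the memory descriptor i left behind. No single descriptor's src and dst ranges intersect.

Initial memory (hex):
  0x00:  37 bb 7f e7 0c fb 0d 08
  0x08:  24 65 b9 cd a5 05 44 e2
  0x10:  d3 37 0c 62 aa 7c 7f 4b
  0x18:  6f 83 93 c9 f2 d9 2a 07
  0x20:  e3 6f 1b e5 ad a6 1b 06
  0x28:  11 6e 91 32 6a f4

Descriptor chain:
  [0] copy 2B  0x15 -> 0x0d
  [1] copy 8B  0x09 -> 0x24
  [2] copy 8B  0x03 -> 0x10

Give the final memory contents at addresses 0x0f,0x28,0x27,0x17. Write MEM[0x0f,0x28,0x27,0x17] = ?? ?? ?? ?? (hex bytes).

[0] 0x15->0x0d len=2 : 7c 7f
[1] 0x09->0x24 len=8 : 65 b9 cd a5 7c 7f e2 d3
[2] 0x03->0x10 len=8 : e7 0c fb 0d 08 24 65 b9
query mem[0x0f]=0xe2, mem[0x28]=0x7c, mem[0x27]=0xa5, mem[0x17]=0xb9

MEM[0x0f,0x28,0x27,0x17] = e2 7c a5 b9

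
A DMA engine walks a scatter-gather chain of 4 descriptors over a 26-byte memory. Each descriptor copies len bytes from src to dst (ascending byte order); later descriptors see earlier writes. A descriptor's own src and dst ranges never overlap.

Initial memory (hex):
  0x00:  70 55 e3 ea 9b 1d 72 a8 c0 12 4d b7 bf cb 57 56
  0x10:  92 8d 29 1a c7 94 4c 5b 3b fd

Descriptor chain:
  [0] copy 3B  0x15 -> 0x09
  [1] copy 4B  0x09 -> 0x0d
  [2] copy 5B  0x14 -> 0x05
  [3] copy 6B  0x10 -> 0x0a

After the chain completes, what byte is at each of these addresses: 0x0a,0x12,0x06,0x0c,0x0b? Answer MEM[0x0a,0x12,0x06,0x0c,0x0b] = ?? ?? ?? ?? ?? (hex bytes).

MEM[0x0a,0x12,0x06,0x0c,0x0b] = bf 29 94 29 8d

#0 dst[0x09+3] := {0x94,0x4c,0x5b}
#1 dst[0x0d+4] := {0x94,0x4c,0x5b,0xbf}
#2 dst[0x05+5] := {0xc7,0x94,0x4c,0x5b,0x3b}
#3 dst[0x0a+6] := {0xbf,0x8d,0x29,0x1a,0xc7,0x94}
query mem[0x0a]=0xbf, mem[0x12]=0x29, mem[0x06]=0x94, mem[0x0c]=0x29, mem[0x0b]=0x8d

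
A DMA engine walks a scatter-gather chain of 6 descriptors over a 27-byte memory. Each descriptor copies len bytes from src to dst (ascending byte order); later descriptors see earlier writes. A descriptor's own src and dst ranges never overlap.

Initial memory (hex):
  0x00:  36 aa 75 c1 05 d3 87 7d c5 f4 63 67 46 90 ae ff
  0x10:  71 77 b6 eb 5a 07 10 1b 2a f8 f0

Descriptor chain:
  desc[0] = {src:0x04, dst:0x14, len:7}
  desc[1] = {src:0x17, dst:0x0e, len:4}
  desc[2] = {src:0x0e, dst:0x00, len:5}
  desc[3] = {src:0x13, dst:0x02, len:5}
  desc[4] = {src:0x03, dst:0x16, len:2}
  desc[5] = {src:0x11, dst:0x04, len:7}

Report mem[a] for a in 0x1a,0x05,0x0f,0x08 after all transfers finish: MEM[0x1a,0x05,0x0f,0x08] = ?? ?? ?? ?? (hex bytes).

#0 dst[0x14+7] := {0x05,0xd3,0x87,0x7d,0xc5,0xf4,0x63}
#1 dst[0x0e+4] := {0x7d,0xc5,0xf4,0x63}
#2 dst[0x00+5] := {0x7d,0xc5,0xf4,0x63,0xb6}
#3 dst[0x02+5] := {0xeb,0x05,0xd3,0x87,0x7d}
#4 dst[0x16+2] := {0x05,0xd3}
#5 dst[0x04+7] := {0x63,0xb6,0xeb,0x05,0xd3,0x05,0xd3}
query mem[0x1a]=0x63, mem[0x05]=0xb6, mem[0x0f]=0xc5, mem[0x08]=0xd3

MEM[0x1a,0x05,0x0f,0x08] = 63 b6 c5 d3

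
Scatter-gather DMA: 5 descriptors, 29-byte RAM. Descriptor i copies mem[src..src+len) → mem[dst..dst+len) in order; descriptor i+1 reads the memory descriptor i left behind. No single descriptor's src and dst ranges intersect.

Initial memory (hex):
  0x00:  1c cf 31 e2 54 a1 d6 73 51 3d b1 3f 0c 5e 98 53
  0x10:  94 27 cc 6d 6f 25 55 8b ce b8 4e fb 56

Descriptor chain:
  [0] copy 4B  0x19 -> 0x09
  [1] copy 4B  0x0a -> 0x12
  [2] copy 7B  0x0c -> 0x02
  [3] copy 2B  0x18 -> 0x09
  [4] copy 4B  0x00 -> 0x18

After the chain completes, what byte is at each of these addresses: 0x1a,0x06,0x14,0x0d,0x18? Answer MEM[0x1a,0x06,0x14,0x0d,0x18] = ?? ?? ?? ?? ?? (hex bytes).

[0] 0x19->0x09 len=4 : b8 4e fb 56
[1] 0x0a->0x12 len=4 : 4e fb 56 5e
[2] 0x0c->0x02 len=7 : 56 5e 98 53 94 27 4e
[3] 0x18->0x09 len=2 : ce b8
[4] 0x00->0x18 len=4 : 1c cf 56 5e
query mem[0x1a]=0x56, mem[0x06]=0x94, mem[0x14]=0x56, mem[0x0d]=0x5e, mem[0x18]=0x1c

MEM[0x1a,0x06,0x14,0x0d,0x18] = 56 94 56 5e 1c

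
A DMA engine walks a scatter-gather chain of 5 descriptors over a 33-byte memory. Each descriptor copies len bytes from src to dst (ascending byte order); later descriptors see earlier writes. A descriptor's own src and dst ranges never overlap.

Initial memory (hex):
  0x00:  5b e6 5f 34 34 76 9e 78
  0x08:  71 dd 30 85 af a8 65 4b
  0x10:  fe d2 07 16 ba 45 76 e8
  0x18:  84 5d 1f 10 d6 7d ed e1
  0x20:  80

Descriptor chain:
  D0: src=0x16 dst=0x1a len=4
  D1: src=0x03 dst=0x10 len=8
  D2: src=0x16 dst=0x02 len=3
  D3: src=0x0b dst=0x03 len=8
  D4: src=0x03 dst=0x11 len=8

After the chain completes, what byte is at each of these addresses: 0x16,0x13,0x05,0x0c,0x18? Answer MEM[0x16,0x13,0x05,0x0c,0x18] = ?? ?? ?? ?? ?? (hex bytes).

[0] 0x16->0x1a len=4 : 76 e8 84 5d
[1] 0x03->0x10 len=8 : 34 34 76 9e 78 71 dd 30
[2] 0x16->0x02 len=3 : dd 30 84
[3] 0x0b->0x03 len=8 : 85 af a8 65 4b 34 34 76
[4] 0x03->0x11 len=8 : 85 af a8 65 4b 34 34 76
query mem[0x16]=0x34, mem[0x13]=0xa8, mem[0x05]=0xa8, mem[0x0c]=0xaf, mem[0x18]=0x76

MEM[0x16,0x13,0x05,0x0c,0x18] = 34 a8 a8 af 76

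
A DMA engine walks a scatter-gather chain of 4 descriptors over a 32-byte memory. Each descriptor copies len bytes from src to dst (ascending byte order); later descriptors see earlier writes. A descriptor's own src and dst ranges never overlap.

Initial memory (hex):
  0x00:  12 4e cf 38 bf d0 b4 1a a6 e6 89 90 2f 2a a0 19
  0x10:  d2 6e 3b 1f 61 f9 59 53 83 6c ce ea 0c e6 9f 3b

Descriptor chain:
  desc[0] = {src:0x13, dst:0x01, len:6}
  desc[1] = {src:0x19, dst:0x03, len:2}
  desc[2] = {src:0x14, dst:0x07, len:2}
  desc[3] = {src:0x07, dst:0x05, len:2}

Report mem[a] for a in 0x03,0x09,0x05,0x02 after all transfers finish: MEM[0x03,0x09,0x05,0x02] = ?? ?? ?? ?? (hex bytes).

MEM[0x03,0x09,0x05,0x02] = 6c e6 61 61

  after D0: wrote 6B at 0x01 = 1f61f9595383
  after D1: wrote 2B at 0x03 = 6cce
  after D2: wrote 2B at 0x07 = 61f9
  after D3: wrote 2B at 0x05 = 61f9
query mem[0x03]=0x6c, mem[0x09]=0xe6, mem[0x05]=0x61, mem[0x02]=0x61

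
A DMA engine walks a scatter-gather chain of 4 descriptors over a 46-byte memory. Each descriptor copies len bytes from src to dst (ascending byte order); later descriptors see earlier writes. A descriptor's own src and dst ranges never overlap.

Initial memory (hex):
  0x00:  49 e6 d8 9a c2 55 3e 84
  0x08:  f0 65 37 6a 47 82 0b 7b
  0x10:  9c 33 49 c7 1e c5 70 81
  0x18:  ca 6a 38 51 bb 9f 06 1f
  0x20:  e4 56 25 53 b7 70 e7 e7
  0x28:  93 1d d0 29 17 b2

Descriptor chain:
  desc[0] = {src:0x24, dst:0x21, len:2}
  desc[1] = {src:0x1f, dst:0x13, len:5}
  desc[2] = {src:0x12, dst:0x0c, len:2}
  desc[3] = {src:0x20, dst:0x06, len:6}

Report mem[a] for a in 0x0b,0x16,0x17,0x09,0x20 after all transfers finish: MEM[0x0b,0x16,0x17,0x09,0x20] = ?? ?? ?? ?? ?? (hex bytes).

  after D0: wrote 2B at 0x21 = b770
  after D1: wrote 5B at 0x13 = 1fe4b77053
  after D2: wrote 2B at 0x0c = 491f
  after D3: wrote 6B at 0x06 = e4b77053b770
query mem[0x0b]=0x70, mem[0x16]=0x70, mem[0x17]=0x53, mem[0x09]=0x53, mem[0x20]=0xe4

MEM[0x0b,0x16,0x17,0x09,0x20] = 70 70 53 53 e4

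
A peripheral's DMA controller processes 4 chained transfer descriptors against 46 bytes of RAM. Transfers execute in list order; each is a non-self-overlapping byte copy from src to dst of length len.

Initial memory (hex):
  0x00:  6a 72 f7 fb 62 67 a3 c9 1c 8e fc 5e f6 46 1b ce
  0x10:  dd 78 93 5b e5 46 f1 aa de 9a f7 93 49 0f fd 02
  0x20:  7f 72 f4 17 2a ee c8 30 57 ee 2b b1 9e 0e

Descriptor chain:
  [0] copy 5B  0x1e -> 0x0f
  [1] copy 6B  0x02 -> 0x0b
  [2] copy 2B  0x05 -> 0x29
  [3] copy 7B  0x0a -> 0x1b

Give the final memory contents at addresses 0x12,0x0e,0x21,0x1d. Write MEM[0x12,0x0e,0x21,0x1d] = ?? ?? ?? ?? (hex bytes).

MEM[0x12,0x0e,0x21,0x1d] = 72 67 c9 fb

  after D0: wrote 5B at 0x0f = fd027f72f4
  after D1: wrote 6B at 0x0b = f7fb6267a3c9
  after D2: wrote 2B at 0x29 = 67a3
  after D3: wrote 7B at 0x1b = fcf7fb6267a3c9
query mem[0x12]=0x72, mem[0x0e]=0x67, mem[0x21]=0xc9, mem[0x1d]=0xfb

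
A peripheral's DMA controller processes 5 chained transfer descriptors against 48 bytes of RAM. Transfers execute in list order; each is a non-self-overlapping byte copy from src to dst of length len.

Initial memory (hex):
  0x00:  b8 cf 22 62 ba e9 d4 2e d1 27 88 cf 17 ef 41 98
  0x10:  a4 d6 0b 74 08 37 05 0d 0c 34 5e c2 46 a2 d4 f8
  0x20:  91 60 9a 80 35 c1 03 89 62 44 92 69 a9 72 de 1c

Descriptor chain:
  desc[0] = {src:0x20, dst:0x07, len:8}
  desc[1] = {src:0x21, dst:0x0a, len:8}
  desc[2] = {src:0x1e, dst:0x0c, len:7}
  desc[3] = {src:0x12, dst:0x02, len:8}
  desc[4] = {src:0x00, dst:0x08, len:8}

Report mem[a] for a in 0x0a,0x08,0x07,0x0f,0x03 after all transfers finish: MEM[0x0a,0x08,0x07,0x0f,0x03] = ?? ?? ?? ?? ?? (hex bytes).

MEM[0x0a,0x08,0x07,0x0f,0x03] = 35 b8 0d 0d 74

  after D0: wrote 8B at 0x07 = 91609a8035c10389
  after D1: wrote 8B at 0x0a = 609a8035c1038962
  after D2: wrote 7B at 0x0c = d4f891609a8035
  after D3: wrote 8B at 0x02 = 35740837050d0c34
  after D4: wrote 8B at 0x08 = b8cf35740837050d
query mem[0x0a]=0x35, mem[0x08]=0xb8, mem[0x07]=0x0d, mem[0x0f]=0x0d, mem[0x03]=0x74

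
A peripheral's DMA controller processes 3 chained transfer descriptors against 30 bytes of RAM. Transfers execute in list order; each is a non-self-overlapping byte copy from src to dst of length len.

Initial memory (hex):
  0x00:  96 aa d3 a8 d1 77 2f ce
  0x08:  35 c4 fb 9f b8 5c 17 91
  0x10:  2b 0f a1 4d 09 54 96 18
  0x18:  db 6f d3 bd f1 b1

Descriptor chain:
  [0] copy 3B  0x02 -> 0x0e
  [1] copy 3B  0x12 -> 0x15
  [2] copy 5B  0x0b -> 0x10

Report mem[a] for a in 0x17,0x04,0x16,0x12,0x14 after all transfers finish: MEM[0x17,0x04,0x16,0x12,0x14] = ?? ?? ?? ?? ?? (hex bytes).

D0: mem[0x0e..0x10] <- [d3 a8 d1]
D1: mem[0x15..0x17] <- [a1 4d 09]
D2: mem[0x10..0x14] <- [9f b8 5c d3 a8]
query mem[0x17]=0x09, mem[0x04]=0xd1, mem[0x16]=0x4d, mem[0x12]=0x5c, mem[0x14]=0xa8

MEM[0x17,0x04,0x16,0x12,0x14] = 09 d1 4d 5c a8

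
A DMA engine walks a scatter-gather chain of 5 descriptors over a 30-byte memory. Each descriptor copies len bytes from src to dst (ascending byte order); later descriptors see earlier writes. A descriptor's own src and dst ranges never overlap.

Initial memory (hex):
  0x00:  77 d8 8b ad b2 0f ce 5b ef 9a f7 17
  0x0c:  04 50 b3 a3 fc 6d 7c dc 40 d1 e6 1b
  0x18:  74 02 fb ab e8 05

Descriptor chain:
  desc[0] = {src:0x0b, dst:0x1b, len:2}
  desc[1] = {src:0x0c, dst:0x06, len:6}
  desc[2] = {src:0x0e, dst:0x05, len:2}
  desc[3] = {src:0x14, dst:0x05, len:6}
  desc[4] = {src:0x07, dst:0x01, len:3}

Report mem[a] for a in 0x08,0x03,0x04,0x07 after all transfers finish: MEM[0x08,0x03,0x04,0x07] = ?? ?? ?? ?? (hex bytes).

  after D0: wrote 2B at 0x1b = 1704
  after D1: wrote 6B at 0x06 = 0450b3a3fc6d
  after D2: wrote 2B at 0x05 = b3a3
  after D3: wrote 6B at 0x05 = 40d1e61b7402
  after D4: wrote 3B at 0x01 = e61b74
query mem[0x08]=0x1b, mem[0x03]=0x74, mem[0x04]=0xb2, mem[0x07]=0xe6

MEM[0x08,0x03,0x04,0x07] = 1b 74 b2 e6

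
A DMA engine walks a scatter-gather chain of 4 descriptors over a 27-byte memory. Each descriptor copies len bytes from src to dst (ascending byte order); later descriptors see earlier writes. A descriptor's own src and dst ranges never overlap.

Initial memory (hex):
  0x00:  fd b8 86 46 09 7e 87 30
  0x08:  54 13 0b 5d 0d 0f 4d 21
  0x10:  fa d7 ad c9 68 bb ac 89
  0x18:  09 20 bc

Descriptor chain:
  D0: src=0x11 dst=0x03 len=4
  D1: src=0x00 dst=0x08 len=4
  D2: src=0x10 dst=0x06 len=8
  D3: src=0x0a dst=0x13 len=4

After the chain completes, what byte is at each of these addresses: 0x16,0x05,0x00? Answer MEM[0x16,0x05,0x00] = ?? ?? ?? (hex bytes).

D0: mem[0x03..0x06] <- [d7 ad c9 68]
D1: mem[0x08..0x0b] <- [fd b8 86 d7]
D2: mem[0x06..0x0d] <- [fa d7 ad c9 68 bb ac 89]
D3: mem[0x13..0x16] <- [68 bb ac 89]
query mem[0x16]=0x89, mem[0x05]=0xc9, mem[0x00]=0xfd

MEM[0x16,0x05,0x00] = 89 c9 fd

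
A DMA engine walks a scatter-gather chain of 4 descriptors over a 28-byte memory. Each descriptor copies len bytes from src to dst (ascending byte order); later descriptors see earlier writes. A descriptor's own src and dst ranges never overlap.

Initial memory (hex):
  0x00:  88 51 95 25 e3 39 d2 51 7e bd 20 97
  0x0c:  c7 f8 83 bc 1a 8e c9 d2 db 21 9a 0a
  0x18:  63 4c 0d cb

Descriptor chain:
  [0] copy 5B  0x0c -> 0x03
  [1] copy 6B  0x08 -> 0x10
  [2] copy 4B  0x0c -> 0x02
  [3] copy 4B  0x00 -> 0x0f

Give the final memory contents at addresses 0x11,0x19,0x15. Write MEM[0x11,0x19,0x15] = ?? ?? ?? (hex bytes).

MEM[0x11,0x19,0x15] = c7 4c f8

#0 dst[0x03+5] := {0xc7,0xf8,0x83,0xbc,0x1a}
#1 dst[0x10+6] := {0x7e,0xbd,0x20,0x97,0xc7,0xf8}
#2 dst[0x02+4] := {0xc7,0xf8,0x83,0xbc}
#3 dst[0x0f+4] := {0x88,0x51,0xc7,0xf8}
query mem[0x11]=0xc7, mem[0x19]=0x4c, mem[0x15]=0xf8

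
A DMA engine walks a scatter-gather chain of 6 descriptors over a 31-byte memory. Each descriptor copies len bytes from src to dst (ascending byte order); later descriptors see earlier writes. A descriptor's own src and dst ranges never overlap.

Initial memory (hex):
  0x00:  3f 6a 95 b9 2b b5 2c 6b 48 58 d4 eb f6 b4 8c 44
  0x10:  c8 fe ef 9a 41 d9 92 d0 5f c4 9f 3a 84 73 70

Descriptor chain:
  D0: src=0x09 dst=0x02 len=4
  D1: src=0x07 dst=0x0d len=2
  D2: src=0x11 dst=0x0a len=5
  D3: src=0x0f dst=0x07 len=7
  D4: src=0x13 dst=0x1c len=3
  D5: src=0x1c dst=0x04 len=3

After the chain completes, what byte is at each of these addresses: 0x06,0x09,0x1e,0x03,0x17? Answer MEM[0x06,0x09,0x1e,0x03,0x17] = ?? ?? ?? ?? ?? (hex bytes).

D0: mem[0x02..0x05] <- [58 d4 eb f6]
D1: mem[0x0d..0x0e] <- [6b 48]
D2: mem[0x0a..0x0e] <- [fe ef 9a 41 d9]
D3: mem[0x07..0x0d] <- [44 c8 fe ef 9a 41 d9]
D4: mem[0x1c..0x1e] <- [9a 41 d9]
D5: mem[0x04..0x06] <- [9a 41 d9]
query mem[0x06]=0xd9, mem[0x09]=0xfe, mem[0x1e]=0xd9, mem[0x03]=0xd4, mem[0x17]=0xd0

MEM[0x06,0x09,0x1e,0x03,0x17] = d9 fe d9 d4 d0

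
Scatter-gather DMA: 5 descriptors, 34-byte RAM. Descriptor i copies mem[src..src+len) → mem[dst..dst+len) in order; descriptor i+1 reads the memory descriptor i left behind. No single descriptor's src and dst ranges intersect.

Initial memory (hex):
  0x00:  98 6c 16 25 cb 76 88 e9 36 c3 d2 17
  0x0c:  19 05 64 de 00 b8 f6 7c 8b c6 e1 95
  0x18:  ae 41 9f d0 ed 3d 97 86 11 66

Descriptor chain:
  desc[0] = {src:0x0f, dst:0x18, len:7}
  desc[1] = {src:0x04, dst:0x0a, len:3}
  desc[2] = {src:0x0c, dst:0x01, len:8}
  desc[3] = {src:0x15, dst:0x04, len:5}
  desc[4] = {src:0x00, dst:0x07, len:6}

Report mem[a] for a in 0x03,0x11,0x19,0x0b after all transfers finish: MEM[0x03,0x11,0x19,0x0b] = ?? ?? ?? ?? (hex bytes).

D0: mem[0x18..0x1e] <- [de 00 b8 f6 7c 8b c6]
D1: mem[0x0a..0x0c] <- [cb 76 88]
D2: mem[0x01..0x08] <- [88 05 64 de 00 b8 f6 7c]
D3: mem[0x04..0x08] <- [c6 e1 95 de 00]
D4: mem[0x07..0x0c] <- [98 88 05 64 c6 e1]
query mem[0x03]=0x64, mem[0x11]=0xb8, mem[0x19]=0x00, mem[0x0b]=0xc6

MEM[0x03,0x11,0x19,0x0b] = 64 b8 00 c6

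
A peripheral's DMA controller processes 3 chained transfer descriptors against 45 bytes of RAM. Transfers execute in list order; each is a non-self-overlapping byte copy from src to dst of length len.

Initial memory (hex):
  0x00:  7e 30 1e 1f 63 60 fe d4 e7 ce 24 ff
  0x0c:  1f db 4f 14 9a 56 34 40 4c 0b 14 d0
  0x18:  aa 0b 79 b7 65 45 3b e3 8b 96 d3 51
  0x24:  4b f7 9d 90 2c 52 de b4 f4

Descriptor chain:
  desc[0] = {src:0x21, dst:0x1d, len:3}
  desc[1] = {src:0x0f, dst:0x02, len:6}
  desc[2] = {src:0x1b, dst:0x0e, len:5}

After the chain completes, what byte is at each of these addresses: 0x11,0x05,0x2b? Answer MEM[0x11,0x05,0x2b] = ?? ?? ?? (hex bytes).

  after D0: wrote 3B at 0x1d = 96d351
  after D1: wrote 6B at 0x02 = 149a5634404c
  after D2: wrote 5B at 0x0e = b76596d351
query mem[0x11]=0xd3, mem[0x05]=0x34, mem[0x2b]=0xb4

MEM[0x11,0x05,0x2b] = d3 34 b4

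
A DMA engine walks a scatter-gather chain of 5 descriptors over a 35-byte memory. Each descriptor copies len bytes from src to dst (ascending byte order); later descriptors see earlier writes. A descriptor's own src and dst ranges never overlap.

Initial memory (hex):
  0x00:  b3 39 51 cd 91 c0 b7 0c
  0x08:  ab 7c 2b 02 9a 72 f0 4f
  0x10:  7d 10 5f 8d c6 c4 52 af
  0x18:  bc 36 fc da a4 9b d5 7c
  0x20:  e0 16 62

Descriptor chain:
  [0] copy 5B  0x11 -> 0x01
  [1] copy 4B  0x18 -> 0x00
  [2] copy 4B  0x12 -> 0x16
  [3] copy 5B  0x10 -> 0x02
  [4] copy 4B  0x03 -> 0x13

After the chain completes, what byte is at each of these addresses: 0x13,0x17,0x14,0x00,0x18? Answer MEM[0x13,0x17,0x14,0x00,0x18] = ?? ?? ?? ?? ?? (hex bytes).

#0 dst[0x01+5] := {0x10,0x5f,0x8d,0xc6,0xc4}
#1 dst[0x00+4] := {0xbc,0x36,0xfc,0xda}
#2 dst[0x16+4] := {0x5f,0x8d,0xc6,0xc4}
#3 dst[0x02+5] := {0x7d,0x10,0x5f,0x8d,0xc6}
#4 dst[0x13+4] := {0x10,0x5f,0x8d,0xc6}
query mem[0x13]=0x10, mem[0x17]=0x8d, mem[0x14]=0x5f, mem[0x00]=0xbc, mem[0x18]=0xc6

MEM[0x13,0x17,0x14,0x00,0x18] = 10 8d 5f bc c6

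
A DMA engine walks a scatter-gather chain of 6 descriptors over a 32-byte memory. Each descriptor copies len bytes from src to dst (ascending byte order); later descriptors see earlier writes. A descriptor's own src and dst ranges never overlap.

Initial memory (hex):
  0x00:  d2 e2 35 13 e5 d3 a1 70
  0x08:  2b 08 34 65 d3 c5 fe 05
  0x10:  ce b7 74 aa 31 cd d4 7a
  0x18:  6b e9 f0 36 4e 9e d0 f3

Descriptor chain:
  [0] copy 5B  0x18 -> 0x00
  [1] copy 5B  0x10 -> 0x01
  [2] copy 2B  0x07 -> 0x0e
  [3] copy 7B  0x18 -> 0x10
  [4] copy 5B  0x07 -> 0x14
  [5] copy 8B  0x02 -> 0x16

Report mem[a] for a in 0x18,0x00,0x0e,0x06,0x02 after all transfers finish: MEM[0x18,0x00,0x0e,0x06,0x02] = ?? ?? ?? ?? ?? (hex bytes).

MEM[0x18,0x00,0x0e,0x06,0x02] = aa 6b 70 a1 b7

[0] 0x18->0x00 len=5 : 6b e9 f0 36 4e
[1] 0x10->0x01 len=5 : ce b7 74 aa 31
[2] 0x07->0x0e len=2 : 70 2b
[3] 0x18->0x10 len=7 : 6b e9 f0 36 4e 9e d0
[4] 0x07->0x14 len=5 : 70 2b 08 34 65
[5] 0x02->0x16 len=8 : b7 74 aa 31 a1 70 2b 08
query mem[0x18]=0xaa, mem[0x00]=0x6b, mem[0x0e]=0x70, mem[0x06]=0xa1, mem[0x02]=0xb7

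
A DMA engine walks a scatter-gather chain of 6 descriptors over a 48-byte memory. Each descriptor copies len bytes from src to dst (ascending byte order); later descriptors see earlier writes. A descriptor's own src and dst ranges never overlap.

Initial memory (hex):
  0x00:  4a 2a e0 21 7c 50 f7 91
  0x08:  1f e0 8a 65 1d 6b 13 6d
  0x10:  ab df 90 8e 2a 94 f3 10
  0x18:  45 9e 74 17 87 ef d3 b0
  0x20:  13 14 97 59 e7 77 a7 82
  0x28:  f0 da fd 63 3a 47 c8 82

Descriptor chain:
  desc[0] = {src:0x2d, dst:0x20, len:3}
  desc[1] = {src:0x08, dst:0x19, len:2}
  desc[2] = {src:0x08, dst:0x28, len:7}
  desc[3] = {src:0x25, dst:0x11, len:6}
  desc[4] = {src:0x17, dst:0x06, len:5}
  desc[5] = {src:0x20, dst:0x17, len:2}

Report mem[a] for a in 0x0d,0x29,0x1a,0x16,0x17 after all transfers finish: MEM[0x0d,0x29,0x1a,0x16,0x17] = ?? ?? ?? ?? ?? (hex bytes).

MEM[0x0d,0x29,0x1a,0x16,0x17] = 6b e0 e0 8a 47

[0] 0x2d->0x20 len=3 : 47 c8 82
[1] 0x08->0x19 len=2 : 1f e0
[2] 0x08->0x28 len=7 : 1f e0 8a 65 1d 6b 13
[3] 0x25->0x11 len=6 : 77 a7 82 1f e0 8a
[4] 0x17->0x06 len=5 : 10 45 1f e0 17
[5] 0x20->0x17 len=2 : 47 c8
query mem[0x0d]=0x6b, mem[0x29]=0xe0, mem[0x1a]=0xe0, mem[0x16]=0x8a, mem[0x17]=0x47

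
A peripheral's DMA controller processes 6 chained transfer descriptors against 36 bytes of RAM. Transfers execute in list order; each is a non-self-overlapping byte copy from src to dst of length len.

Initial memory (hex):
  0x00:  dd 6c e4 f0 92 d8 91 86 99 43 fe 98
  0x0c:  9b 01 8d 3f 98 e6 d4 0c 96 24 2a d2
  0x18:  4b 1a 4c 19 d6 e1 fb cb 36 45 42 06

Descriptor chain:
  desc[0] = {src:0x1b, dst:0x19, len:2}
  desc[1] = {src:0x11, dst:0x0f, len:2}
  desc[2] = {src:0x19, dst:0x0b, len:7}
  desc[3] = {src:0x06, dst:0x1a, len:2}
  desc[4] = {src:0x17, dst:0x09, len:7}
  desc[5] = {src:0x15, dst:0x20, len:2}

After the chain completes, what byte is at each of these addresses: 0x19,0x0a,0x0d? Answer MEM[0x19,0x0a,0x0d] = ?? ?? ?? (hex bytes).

MEM[0x19,0x0a,0x0d] = 19 4b 86

D0: mem[0x19..0x1a] <- [19 d6]
D1: mem[0x0f..0x10] <- [e6 d4]
D2: mem[0x0b..0x11] <- [19 d6 19 d6 e1 fb cb]
D3: mem[0x1a..0x1b] <- [91 86]
D4: mem[0x09..0x0f] <- [d2 4b 19 91 86 d6 e1]
D5: mem[0x20..0x21] <- [24 2a]
query mem[0x19]=0x19, mem[0x0a]=0x4b, mem[0x0d]=0x86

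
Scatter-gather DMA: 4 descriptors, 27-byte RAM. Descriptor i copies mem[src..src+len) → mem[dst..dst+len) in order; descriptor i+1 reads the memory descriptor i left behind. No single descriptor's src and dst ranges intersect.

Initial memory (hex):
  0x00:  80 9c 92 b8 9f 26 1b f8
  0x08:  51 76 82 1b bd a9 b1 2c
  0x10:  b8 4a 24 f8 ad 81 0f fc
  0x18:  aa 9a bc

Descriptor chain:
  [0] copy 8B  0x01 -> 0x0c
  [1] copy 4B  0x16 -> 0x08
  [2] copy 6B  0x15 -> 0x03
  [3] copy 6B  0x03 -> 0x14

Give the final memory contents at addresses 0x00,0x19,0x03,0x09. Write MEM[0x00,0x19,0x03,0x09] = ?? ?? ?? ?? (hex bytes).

[0] 0x01->0x0c len=8 : 9c 92 b8 9f 26 1b f8 51
[1] 0x16->0x08 len=4 : 0f fc aa 9a
[2] 0x15->0x03 len=6 : 81 0f fc aa 9a bc
[3] 0x03->0x14 len=6 : 81 0f fc aa 9a bc
query mem[0x00]=0x80, mem[0x19]=0xbc, mem[0x03]=0x81, mem[0x09]=0xfc

MEM[0x00,0x19,0x03,0x09] = 80 bc 81 fc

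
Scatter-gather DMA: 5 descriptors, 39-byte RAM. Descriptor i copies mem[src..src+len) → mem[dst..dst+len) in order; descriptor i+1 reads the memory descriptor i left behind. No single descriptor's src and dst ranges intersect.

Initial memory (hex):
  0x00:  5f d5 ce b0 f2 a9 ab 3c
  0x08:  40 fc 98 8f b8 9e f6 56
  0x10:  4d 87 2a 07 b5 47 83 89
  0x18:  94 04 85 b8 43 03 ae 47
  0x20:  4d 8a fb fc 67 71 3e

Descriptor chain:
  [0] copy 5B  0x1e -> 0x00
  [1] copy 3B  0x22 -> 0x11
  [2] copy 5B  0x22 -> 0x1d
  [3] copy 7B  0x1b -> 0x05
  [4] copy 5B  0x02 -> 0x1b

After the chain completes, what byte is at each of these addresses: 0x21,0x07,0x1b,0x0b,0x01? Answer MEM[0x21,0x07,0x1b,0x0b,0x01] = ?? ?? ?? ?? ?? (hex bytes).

D0: mem[0x00..0x04] <- [ae 47 4d 8a fb]
D1: mem[0x11..0x13] <- [fb fc 67]
D2: mem[0x1d..0x21] <- [fb fc 67 71 3e]
D3: mem[0x05..0x0b] <- [b8 43 fb fc 67 71 3e]
D4: mem[0x1b..0x1f] <- [4d 8a fb b8 43]
query mem[0x21]=0x3e, mem[0x07]=0xfb, mem[0x1b]=0x4d, mem[0x0b]=0x3e, mem[0x01]=0x47

MEM[0x21,0x07,0x1b,0x0b,0x01] = 3e fb 4d 3e 47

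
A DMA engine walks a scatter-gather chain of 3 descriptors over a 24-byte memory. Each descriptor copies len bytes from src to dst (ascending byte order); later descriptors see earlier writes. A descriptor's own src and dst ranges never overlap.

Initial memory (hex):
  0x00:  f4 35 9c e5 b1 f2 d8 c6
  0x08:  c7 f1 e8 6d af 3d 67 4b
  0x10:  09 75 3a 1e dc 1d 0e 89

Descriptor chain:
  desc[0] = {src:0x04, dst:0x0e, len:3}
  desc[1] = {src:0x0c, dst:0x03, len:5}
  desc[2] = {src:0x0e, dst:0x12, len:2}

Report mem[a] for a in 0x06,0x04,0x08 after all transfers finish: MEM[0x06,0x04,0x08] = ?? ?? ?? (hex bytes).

MEM[0x06,0x04,0x08] = f2 3d c7

  after D0: wrote 3B at 0x0e = b1f2d8
  after D1: wrote 5B at 0x03 = af3db1f2d8
  after D2: wrote 2B at 0x12 = b1f2
query mem[0x06]=0xf2, mem[0x04]=0x3d, mem[0x08]=0xc7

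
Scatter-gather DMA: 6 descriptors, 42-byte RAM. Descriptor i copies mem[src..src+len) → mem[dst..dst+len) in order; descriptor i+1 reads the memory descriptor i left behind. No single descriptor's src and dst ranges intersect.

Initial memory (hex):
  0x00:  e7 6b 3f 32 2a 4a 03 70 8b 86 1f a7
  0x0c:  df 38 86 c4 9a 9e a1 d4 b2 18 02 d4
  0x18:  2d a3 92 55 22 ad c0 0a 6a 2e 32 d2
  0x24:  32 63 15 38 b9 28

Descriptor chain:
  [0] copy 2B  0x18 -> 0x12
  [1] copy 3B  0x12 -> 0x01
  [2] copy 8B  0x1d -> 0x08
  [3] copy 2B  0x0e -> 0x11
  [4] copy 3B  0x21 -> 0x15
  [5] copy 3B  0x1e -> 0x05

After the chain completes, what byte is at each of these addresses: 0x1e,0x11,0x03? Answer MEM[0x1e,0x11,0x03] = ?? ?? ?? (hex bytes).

MEM[0x1e,0x11,0x03] = c0 d2 b2

[0] 0x18->0x12 len=2 : 2d a3
[1] 0x12->0x01 len=3 : 2d a3 b2
[2] 0x1d->0x08 len=8 : ad c0 0a 6a 2e 32 d2 32
[3] 0x0e->0x11 len=2 : d2 32
[4] 0x21->0x15 len=3 : 2e 32 d2
[5] 0x1e->0x05 len=3 : c0 0a 6a
query mem[0x1e]=0xc0, mem[0x11]=0xd2, mem[0x03]=0xb2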